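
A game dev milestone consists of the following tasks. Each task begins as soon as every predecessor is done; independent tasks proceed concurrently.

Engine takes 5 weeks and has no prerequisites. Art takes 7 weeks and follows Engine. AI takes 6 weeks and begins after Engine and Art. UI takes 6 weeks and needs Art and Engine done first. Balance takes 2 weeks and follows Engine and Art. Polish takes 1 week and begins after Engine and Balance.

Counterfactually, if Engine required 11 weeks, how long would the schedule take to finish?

24

Critical path before the change: Engine→Art→AI = 5+7+6 = 18 giving 18 weeks.
Engine is on the critical path; changing it to 11 makes that path 24 weeks.
The critical path is still Engine→Art→AI; finish is now 24 weeks.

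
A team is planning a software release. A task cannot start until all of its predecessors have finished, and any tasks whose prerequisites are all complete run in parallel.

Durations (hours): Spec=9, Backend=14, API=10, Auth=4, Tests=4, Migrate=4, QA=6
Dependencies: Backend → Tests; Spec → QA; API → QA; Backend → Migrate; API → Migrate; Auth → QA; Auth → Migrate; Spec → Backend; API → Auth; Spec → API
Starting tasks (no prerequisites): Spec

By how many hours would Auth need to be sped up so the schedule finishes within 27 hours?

Current finish: 29 hours; target: 27.
Auth is on every critical path, so each hour cut from Auth cuts the finish by one (this holds down to a finish of 27).
Need 29 − 27 = 2 hours off Auth → Auth becomes 2 hours, finish becomes 27.

2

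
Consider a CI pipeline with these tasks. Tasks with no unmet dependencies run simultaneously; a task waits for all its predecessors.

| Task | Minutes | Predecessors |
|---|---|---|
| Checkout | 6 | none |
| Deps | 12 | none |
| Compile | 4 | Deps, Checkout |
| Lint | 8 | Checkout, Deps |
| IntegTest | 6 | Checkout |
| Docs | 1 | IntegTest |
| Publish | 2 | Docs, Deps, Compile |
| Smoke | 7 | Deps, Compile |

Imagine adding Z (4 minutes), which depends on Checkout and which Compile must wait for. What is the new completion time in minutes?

23

Originally the project takes 23 minutes.
With Z inserted, Compile now waits for max(Deps, Checkout, Z).
New critical path: Deps→Compile→Smoke = 12+4+7 = 23 ⇒ 23 minutes.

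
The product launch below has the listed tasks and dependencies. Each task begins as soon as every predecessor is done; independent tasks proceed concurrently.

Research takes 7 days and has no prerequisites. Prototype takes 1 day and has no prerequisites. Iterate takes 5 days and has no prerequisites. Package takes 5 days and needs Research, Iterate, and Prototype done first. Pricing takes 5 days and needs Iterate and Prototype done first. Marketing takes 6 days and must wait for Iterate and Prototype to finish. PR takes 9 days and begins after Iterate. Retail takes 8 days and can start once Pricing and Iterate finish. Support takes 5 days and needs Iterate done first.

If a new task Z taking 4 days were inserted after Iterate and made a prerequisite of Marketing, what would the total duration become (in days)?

18

Originally the schedule takes 18 days.
With Z inserted, Marketing now waits for max(Iterate, Prototype, Z).
New critical path: Iterate→Pricing→Retail = 5+5+8 = 18 ⇒ 18 days.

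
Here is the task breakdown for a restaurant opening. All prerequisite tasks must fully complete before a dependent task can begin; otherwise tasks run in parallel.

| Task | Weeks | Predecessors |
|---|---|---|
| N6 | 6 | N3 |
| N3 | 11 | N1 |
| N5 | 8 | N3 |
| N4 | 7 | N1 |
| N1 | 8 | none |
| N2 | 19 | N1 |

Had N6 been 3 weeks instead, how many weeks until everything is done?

27

The binding path is N1→N2 = 8+19 = 27; finish at 27 weeks.
The longest path through N6 is only 25 weeks, so N6 has float 2.
That remains the longest chain; total 27 weeks.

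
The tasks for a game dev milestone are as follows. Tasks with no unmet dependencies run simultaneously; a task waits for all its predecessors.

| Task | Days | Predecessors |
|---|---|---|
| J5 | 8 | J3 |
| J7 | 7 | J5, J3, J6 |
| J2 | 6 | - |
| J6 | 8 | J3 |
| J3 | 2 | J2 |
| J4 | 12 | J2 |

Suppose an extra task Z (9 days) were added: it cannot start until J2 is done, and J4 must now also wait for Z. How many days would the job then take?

27

Originally the job takes 23 days.
With Z inserted, J4 now waits for max(J2, Z).
New critical path: J2→Z→J4 = 6+9+12 = 27 ⇒ 27 days.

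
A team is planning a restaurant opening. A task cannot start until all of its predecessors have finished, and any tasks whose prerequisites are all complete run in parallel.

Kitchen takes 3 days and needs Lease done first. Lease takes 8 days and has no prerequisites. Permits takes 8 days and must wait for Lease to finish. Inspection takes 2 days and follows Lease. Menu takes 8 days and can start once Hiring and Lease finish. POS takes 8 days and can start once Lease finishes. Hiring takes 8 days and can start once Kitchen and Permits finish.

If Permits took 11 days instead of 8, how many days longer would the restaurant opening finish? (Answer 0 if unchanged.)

3

As given, the longest chain is Lease→Permits→Hiring→Menu = 8+8+8+8 = 32, so the finish is 32 days.
Permits lies on that path, so at 11 days the path becomes 35 days.
The critical path is still Lease→Permits→Hiring→Menu; finish is now 35 days.
Change in finish: 35 − 32 = +3 days.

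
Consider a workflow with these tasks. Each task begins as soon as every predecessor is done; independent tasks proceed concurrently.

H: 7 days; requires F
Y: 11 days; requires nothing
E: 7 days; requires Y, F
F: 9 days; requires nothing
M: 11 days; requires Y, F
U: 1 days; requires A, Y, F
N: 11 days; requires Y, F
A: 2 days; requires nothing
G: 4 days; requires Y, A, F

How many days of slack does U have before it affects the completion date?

10

Y→N = 11+11 = 22 sets the makespan at 22 days.
U finishes as early as 12 and must finish by 22.
So U can slip 22 − 12 = 10 days.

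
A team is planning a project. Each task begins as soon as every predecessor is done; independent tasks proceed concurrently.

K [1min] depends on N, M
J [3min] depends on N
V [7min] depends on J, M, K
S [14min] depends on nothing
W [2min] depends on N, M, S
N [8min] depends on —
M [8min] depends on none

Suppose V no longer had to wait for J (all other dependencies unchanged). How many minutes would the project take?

Original critical path: N→J→V = 8+3+7 = 18 ⇒ 18 minutes.
Without J→V, V's earliest start moves from 11 to 9.
The longest chain is now S→W = 14+2 = 16, so the project takes 16 minutes.

16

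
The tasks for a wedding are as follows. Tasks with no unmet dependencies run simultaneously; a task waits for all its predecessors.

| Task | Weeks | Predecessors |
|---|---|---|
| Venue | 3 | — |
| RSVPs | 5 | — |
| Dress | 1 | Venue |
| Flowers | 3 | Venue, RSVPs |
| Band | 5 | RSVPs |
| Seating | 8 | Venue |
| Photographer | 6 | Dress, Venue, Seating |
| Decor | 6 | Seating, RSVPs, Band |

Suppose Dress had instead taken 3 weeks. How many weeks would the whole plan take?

Critical path before the change: Venue→Seating→Photographer = 3+8+6 = 17 giving 17 weeks.
Dress has 7 weeks of float (longest path through it is 10).
That remains the longest chain; total 17 weeks.

17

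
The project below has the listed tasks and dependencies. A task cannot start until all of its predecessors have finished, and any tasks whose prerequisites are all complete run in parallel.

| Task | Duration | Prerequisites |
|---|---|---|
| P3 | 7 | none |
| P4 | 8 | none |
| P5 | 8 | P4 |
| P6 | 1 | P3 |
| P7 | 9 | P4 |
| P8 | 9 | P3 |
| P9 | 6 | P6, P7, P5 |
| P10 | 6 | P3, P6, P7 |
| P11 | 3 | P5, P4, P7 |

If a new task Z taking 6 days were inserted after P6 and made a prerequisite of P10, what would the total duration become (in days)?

23

Originally the project takes 23 days.
With Z inserted, P10 now waits for max(P3, P6, P7, Z).
New critical path: P4→P7→P9 = 8+9+6 = 23 ⇒ 23 days.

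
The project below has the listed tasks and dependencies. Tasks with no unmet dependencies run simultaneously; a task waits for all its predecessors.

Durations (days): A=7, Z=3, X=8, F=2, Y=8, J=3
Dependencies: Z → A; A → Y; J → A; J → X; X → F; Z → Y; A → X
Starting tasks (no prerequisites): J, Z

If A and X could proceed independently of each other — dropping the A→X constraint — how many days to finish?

Before: longest chain J→A→X→F = 3+7+8+2 = 20, finish 20.
Without A→X, X's earliest start moves from 10 to 3.
The longest chain is now J→A→Y = 3+7+8 = 18, so the project takes 18 days.

18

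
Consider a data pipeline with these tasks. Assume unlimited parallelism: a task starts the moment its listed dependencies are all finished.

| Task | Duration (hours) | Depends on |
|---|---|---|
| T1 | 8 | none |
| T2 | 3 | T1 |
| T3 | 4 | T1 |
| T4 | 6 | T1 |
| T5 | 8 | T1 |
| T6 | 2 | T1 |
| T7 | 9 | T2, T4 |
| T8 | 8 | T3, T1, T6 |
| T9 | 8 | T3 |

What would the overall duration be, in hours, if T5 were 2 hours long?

Actual critical path: T1→T4→T7 = 8+6+9 = 23 ⇒ 23 hours.
T5 has 7 hours of float (longest path through it is 16).
The critical path is still T1→T4→T7; finish is now 23 hours.

23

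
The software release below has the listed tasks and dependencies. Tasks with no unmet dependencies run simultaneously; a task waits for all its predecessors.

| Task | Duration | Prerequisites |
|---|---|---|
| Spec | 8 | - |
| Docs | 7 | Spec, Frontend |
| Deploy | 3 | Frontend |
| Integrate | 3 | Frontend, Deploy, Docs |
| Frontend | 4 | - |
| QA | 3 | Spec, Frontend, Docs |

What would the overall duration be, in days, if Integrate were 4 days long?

19

Baseline: Spec→Docs→Integrate = 8+7+3 = 18 → 18 days.
Integrate lies on that path, so at 4 days the path becomes 19 days.
That remains the longest chain; total 19 days.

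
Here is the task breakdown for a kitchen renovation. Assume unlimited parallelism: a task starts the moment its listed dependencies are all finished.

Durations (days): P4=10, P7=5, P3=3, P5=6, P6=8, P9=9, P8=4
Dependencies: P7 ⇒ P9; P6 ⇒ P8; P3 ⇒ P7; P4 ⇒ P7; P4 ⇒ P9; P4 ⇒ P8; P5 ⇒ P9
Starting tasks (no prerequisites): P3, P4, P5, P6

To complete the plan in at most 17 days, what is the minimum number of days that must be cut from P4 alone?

Current finish: 24 days; target: 17.
P4 is on every critical path, so each day cut from P4 cuts the finish by one (this holds down to a finish of 17).
Need 24 − 17 = 7 days off P4 → P4 becomes 3 days, finish becomes 17.

7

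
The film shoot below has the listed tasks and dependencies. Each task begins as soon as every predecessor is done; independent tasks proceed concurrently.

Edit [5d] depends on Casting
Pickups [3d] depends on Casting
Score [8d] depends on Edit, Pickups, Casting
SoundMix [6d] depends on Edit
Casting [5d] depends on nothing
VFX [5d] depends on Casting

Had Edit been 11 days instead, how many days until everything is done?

As given, the longest chain is Casting→Edit→Score = 5+5+8 = 18, so the finish is 18 days.
Edit is on the critical path; changing it to 11 makes that path 24 days.
The critical path is still Casting→Edit→Score; finish is now 24 days.

24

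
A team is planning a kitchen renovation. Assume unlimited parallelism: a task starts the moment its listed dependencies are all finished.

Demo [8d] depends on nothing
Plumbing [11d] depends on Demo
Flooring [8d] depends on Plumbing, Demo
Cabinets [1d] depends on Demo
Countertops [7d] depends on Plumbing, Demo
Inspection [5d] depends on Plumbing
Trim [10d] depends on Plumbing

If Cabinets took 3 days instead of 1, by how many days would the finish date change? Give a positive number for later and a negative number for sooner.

0

Actual critical path: Demo→Plumbing→Trim = 8+11+10 = 29 ⇒ 29 days.
The longest path through Cabinets is only 9 days, so Cabinets has float 20.
No other chain overtakes it, so the finish is 29 days.
Change in finish: 29 − 29 = +0 days.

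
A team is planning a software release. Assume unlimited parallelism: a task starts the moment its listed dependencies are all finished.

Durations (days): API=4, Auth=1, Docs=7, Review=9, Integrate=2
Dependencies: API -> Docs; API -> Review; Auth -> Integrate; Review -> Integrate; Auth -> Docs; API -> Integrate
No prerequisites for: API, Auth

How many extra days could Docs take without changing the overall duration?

4

Critical path: API→Review→Integrate = 4+9+2 = 15, so the finish is 15 days.
Docs finishes as early as 11 and must finish by 15.
Slack of Docs = 8 − 4 = 4 days.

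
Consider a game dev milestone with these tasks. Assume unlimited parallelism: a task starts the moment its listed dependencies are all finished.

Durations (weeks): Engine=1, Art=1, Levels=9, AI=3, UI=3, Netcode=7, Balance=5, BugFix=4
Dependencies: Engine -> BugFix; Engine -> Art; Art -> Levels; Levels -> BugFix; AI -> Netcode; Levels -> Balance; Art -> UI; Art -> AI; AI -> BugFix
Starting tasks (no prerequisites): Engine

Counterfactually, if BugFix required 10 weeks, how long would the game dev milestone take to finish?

21

Critical path before the change: Engine→Art→Levels→Balance = 1+1+9+5 = 16 giving 16 weeks.
BugFix has 1 week of float (longest path through it is 15).
Now Engine→Art→Levels→BugFix = 1+1+9+10 = 21 is longest, so the finish becomes 21 weeks.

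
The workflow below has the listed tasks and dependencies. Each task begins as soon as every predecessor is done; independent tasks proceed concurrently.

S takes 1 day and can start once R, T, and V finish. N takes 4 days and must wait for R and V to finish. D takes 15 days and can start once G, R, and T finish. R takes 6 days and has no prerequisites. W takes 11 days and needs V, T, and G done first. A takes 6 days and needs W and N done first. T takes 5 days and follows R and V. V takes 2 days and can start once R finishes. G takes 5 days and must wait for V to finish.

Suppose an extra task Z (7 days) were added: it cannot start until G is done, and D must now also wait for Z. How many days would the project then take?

Originally the project takes 30 days.
With Z inserted, D now waits for max(G, R, T, Z).
New critical path: R→V→G→Z→D = 6+2+5+7+15 = 35 ⇒ 35 days.

35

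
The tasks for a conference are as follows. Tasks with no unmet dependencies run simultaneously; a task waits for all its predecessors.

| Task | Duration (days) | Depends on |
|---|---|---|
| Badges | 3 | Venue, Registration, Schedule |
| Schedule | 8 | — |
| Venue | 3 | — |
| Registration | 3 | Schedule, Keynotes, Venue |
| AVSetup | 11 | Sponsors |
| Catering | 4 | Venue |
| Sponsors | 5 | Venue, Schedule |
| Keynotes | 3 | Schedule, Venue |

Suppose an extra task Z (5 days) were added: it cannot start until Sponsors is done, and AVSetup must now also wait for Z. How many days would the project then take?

29

Originally the project takes 24 days.
With Z inserted, AVSetup now waits for max(Sponsors, Z).
New critical path: Schedule→Sponsors→Z→AVSetup = 8+5+5+11 = 29 ⇒ 29 days.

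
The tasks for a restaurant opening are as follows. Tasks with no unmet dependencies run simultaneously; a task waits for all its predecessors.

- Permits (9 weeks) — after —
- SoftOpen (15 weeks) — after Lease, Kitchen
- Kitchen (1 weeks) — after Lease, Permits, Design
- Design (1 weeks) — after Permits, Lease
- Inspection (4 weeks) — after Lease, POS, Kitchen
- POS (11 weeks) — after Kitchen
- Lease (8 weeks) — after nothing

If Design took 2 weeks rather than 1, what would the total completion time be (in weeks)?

Baseline: Permits→Design→Kitchen→POS→Inspection = 9+1+1+11+4 = 26 → 26 weeks.
Since Design is critical, the +1 change carries straight to that chain (now 27 weeks).
No other chain overtakes it, so the finish is 27 weeks.

27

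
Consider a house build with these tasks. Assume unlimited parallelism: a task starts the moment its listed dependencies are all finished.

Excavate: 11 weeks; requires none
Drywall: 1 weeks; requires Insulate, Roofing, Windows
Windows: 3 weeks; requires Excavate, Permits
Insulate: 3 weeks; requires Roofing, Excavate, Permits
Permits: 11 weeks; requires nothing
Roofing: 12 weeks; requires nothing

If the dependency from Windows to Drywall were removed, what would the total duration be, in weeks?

16

Before: longest chain Roofing→Insulate→Drywall = 12+3+1 = 16, finish 16.
Dropping Windows→Drywall doesn't change Drywall's earliest start (15); another predecessor still binds.
After: Roofing→Insulate→Drywall = 12+3+1 = 16 → 16 weeks.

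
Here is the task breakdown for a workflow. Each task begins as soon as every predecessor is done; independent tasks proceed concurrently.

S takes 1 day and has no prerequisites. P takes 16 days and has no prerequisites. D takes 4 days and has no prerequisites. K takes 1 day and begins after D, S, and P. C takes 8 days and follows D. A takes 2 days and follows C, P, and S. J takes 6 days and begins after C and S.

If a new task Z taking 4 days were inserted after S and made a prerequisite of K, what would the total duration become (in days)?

Originally the schedule takes 18 days.
With Z inserted, K now waits for max(D, S, P, Z).
New critical path: P→A = 16+2 = 18 ⇒ 18 days.

18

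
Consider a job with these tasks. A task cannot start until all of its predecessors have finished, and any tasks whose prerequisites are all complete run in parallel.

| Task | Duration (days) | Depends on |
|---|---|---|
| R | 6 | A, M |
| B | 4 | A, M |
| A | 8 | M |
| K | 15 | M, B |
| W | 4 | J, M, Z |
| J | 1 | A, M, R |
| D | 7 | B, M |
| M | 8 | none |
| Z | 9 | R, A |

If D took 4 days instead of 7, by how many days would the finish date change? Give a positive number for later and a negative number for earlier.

0

As given, the longest chain is M→A→B→K = 8+8+4+15 = 35, so the finish is 35 days.
The longest path through D is only 27 days, so D has float 8.
The critical path is still M→A→B→K; finish is now 35 days.
Change in finish: 35 − 35 = +0 days.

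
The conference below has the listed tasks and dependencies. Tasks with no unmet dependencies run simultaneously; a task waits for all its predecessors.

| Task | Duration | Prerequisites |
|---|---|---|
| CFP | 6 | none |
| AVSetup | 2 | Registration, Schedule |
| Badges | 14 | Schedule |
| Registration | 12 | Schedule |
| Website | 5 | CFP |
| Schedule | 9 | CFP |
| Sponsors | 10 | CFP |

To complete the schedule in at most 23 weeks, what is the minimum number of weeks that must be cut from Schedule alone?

6

Current finish: 29 weeks; target: 23.
Schedule is on every critical path, so each week cut from Schedule cuts the finish by one (this holds down to a finish of 21).
Need 29 − 23 = 6 weeks off Schedule → Schedule becomes 3 weeks, finish becomes 23.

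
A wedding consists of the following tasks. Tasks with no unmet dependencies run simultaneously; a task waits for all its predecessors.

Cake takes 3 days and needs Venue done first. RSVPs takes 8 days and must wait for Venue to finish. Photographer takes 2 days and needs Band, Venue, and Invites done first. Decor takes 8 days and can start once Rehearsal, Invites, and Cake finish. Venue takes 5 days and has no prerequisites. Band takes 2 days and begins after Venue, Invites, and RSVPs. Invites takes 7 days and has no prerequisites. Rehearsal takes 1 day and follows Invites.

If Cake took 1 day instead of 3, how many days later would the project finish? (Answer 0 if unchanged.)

Critical path before the change: Venue→RSVPs→Band→Photographer = 5+8+2+2 = 17 giving 17 days.
Cake is off the critical path — its longest chain is 16 days, giving 1 of slack.
No other chain overtakes it, so the finish is 17 days.
Change in finish: 17 − 17 = +0 days.

0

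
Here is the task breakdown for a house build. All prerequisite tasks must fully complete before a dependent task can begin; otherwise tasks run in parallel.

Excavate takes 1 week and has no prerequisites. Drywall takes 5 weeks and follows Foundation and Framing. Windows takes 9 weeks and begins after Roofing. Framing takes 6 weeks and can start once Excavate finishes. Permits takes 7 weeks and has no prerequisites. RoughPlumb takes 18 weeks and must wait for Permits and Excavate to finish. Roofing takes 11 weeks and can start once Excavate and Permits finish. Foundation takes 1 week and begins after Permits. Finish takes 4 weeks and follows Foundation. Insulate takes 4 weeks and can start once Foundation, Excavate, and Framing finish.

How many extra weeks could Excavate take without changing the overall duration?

The longest chain is Permits→Roofing→Windows = 7+11+9 = 27; overall finish 27 weeks.
The longest chain containing Excavate totals 21 weeks.
So Excavate can slip 7 − 1 = 6 weeks.

6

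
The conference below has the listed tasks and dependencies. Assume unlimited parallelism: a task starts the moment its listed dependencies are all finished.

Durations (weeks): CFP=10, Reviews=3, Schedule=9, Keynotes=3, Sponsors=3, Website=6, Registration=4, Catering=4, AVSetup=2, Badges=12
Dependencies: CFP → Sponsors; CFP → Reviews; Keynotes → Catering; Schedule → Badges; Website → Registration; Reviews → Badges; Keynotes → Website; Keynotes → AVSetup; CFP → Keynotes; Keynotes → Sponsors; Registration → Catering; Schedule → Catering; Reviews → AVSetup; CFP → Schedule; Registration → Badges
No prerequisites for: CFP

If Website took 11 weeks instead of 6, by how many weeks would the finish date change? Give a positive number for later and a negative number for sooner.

5

Critical path before the change: CFP→Keynotes→Website→Registration→Badges = 10+3+6+4+12 = 35 giving 35 weeks.
Website is on the critical path; changing it to 11 makes that path 40 weeks.
No other chain overtakes it, so the finish is 40 weeks.
Change in finish: 40 − 35 = +5 weeks.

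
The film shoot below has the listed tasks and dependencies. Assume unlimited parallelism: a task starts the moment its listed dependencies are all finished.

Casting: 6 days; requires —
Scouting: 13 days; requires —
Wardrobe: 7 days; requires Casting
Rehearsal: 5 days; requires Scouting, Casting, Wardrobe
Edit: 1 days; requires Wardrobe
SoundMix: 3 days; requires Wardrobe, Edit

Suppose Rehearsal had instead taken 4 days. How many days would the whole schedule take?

Actual critical path: Casting→Wardrobe→Rehearsal = 6+7+5 = 18 ⇒ 18 days.
Since Rehearsal is critical, the -1 change carries straight to that chain (now 17 days).
That remains the longest chain; total 17 days.

17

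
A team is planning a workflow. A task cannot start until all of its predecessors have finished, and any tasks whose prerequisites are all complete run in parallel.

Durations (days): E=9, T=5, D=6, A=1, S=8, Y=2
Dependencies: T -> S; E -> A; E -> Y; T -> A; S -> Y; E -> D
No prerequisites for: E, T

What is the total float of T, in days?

0

Critical path: E→D = 9+6 = 15, so the finish is 15 days.
Longest path through T: 15 days (earliest finish 5, latest finish 5).
Slack of T = 0 − 0 = 0 days.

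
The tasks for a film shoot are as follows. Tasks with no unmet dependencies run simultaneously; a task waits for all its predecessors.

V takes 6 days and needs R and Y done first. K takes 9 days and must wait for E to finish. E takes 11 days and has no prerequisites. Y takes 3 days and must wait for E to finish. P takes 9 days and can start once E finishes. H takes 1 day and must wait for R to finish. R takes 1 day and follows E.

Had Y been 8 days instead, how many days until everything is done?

The binding path is E→Y→V = 11+3+6 = 20; finish at 20 days.
Y is on the critical path; changing it to 8 makes that path 25 days.
That remains the longest chain; total 25 days.

25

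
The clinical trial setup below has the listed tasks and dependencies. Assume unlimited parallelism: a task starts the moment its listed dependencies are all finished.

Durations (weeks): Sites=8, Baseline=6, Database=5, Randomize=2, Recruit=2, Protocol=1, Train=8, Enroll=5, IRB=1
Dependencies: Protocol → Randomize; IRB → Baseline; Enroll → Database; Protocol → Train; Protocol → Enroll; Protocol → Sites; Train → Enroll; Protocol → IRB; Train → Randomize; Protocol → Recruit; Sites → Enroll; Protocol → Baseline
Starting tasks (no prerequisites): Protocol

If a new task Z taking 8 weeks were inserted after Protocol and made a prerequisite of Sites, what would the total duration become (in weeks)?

Originally the schedule takes 19 weeks.
With Z inserted, Sites now waits for max(Protocol, Z).
New critical path: Protocol→Z→Sites→Enroll→Database = 1+8+8+5+5 = 27 ⇒ 27 weeks.

27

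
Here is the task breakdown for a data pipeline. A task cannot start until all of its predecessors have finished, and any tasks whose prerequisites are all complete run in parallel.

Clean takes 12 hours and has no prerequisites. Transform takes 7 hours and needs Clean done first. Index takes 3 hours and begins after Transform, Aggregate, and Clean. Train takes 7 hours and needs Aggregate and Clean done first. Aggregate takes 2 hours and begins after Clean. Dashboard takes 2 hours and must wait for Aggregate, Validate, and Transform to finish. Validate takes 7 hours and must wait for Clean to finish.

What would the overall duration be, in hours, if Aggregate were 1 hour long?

22

The binding path is Clean→Transform→Index = 12+7+3 = 22; finish at 22 hours.
The longest path through Aggregate is only 21 hours, so Aggregate has float 1.
The critical path is still Clean→Transform→Index; finish is now 22 hours.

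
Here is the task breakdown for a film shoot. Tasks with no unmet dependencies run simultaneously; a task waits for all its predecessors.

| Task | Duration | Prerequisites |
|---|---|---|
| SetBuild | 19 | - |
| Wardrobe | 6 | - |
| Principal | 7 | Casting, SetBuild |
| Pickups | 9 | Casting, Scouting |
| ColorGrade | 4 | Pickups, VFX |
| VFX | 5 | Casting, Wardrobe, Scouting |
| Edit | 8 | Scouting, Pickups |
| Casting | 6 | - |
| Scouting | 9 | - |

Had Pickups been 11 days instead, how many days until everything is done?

Actual critical path: Scouting→Pickups→Edit = 9+9+8 = 26 ⇒ 26 days.
Since Pickups is critical, the +2 change carries straight to that chain (now 28 days).
The critical path is still Scouting→Pickups→Edit; finish is now 28 days.

28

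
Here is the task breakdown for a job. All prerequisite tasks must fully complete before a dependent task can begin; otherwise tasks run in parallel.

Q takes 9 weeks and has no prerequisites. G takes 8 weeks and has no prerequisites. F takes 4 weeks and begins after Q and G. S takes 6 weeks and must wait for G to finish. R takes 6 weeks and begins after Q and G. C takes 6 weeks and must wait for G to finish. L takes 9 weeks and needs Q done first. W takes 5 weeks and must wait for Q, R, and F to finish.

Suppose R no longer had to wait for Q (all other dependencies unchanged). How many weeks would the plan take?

With the dependency in place, Q→R→W = 9+6+5 = 20 sets the finish at 20 weeks.
Without Q→R, R's earliest start moves from 9 to 8.
New critical path: G→R→W = 8+6+5 = 19 ⇒ 19 weeks.

19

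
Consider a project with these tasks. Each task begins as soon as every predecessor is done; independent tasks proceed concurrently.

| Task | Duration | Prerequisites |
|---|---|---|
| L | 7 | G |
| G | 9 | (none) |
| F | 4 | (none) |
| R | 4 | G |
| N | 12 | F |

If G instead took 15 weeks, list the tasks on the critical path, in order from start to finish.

G, L

Baseline: G→L = 9+7 = 16 → 16 weeks.
Since G is critical, the +6 change carries straight to that chain (now 22 weeks).
No other chain overtakes it, so the finish is 22 weeks.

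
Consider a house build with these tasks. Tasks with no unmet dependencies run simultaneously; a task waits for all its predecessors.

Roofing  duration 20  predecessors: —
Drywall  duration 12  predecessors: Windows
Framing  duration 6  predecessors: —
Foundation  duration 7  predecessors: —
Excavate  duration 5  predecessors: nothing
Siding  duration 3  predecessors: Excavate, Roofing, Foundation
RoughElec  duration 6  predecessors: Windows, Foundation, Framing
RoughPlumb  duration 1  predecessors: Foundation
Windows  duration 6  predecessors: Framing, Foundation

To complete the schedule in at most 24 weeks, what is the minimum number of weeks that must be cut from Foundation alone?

Current finish: 25 weeks; target: 24.
Foundation is on every critical path, so each week cut from Foundation cuts the finish by one (this holds down to a finish of 24).
Need 25 − 24 = 1 week off Foundation → Foundation becomes 6 weeks, finish becomes 24.

1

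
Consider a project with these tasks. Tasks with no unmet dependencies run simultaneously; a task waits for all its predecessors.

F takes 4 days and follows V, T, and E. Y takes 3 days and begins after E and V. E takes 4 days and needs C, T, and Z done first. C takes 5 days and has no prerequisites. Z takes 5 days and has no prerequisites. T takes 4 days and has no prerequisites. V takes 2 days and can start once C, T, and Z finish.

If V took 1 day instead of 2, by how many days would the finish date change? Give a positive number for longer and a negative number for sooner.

The binding path is Z→E→F = 5+4+4 = 13; finish at 13 days.
The longest path through V is only 11 days, so V has float 2.
No other chain overtakes it, so the finish is 13 days.
Change in finish: 13 − 13 = +0 days.

0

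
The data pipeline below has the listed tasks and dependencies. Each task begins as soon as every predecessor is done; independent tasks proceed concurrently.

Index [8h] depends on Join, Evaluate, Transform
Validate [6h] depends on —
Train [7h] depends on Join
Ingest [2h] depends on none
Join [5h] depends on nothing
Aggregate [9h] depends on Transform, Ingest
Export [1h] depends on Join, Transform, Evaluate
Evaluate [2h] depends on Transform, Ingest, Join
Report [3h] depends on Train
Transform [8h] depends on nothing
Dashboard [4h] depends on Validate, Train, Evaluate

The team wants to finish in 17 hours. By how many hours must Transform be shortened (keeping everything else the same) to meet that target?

1

Current finish: 18 hours; target: 17.
Transform is on every critical path, so each hour cut from Transform cuts the finish by one (this holds down to a finish of 16).
Need 18 − 17 = 1 hour off Transform → Transform becomes 7 hours, finish becomes 17.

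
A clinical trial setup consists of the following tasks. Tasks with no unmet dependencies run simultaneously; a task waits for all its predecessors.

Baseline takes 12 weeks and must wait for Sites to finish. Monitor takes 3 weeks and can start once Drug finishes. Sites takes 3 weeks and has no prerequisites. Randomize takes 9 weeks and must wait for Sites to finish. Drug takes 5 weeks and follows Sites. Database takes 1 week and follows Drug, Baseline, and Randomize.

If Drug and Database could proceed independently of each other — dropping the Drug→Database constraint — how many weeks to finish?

16

Original critical path: Sites→Baseline→Database = 3+12+1 = 16 ⇒ 16 weeks.
Dropping Drug→Database doesn't change Database's earliest start (15); another predecessor still binds.
New critical path: Sites→Baseline→Database = 3+12+1 = 16 ⇒ 16 weeks.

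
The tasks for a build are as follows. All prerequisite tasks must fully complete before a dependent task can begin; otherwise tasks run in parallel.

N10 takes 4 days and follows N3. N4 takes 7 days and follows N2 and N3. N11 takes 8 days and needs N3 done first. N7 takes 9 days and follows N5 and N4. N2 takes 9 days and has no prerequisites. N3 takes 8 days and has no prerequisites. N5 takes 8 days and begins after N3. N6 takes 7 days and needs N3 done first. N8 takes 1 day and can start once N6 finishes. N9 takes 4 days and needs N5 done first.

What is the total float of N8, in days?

9

N2→N4→N7 = 9+7+9 = 25 sets the makespan at 25 days.
N8 finishes as early as 16 and must finish by 25.
Slack of N8 = 24 − 15 = 9 days.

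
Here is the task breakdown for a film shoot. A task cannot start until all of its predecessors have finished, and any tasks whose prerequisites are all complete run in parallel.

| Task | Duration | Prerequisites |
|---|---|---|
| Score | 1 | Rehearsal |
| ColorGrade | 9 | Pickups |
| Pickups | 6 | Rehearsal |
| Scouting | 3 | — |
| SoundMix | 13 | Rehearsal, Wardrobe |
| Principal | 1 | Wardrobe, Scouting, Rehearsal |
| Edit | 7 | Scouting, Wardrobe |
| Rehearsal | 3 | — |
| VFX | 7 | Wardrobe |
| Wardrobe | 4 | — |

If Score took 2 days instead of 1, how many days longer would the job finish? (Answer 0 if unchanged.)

Actual critical path: Rehearsal→Pickups→ColorGrade = 3+6+9 = 18 ⇒ 18 days.
Score has 14 days of float (longest path through it is 4).
That remains the longest chain; total 18 days.
Change in finish: 18 − 18 = +0 days.

0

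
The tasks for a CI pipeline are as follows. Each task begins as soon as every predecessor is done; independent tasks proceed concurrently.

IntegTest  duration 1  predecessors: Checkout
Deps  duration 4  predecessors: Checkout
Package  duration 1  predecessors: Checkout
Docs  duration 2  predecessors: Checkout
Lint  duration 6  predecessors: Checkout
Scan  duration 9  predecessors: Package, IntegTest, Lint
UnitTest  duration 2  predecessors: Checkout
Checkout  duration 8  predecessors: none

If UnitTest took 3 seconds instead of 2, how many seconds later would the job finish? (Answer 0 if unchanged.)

Baseline: Checkout→Lint→Scan = 8+6+9 = 23 → 23 seconds.
UnitTest has 13 seconds of float (longest path through it is 10).
The critical path is still Checkout→Lint→Scan; finish is now 23 seconds.
Change in finish: 23 − 23 = +0 seconds.

0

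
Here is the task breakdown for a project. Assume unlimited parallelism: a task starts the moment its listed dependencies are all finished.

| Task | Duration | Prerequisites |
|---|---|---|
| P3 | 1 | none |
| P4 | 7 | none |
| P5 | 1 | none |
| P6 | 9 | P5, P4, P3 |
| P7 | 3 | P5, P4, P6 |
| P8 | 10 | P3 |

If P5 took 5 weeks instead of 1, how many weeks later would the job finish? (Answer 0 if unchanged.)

The binding path is P4→P6→P7 = 7+9+3 = 19; finish at 19 weeks.
P5 is off the critical path — its longest chain is 13 weeks, giving 6 of slack.
No other chain overtakes it, so the finish is 19 weeks.
Change in finish: 19 − 19 = +0 weeks.

0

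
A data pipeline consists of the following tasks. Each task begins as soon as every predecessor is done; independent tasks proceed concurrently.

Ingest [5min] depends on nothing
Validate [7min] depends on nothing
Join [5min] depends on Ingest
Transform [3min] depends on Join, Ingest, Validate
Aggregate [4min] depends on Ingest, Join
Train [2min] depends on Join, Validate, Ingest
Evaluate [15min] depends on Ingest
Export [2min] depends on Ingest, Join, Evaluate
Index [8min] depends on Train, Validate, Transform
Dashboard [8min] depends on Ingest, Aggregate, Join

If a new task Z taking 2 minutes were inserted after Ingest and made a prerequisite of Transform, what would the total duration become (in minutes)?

Originally the job takes 22 minutes.
With Z inserted, Transform now waits for max(Join, Ingest, Validate, Z).
New critical path: Ingest→Join→Aggregate→Dashboard = 5+5+4+8 = 22 ⇒ 22 minutes.

22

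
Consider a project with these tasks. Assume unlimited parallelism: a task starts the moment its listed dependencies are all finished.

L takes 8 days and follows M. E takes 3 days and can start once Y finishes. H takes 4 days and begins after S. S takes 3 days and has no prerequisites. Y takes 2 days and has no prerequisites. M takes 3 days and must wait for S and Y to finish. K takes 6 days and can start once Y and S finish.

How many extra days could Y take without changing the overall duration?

1

S→M→L = 3+3+8 = 14 sets the makespan at 14 days.
Longest path through Y: 13 days (earliest finish 2, latest finish 3).
Slack of Y = 1 − 0 = 1 day.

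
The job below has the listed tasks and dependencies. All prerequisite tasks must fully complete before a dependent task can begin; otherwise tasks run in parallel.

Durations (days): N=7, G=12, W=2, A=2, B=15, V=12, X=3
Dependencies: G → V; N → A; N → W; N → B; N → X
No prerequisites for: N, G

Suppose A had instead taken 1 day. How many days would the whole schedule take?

24

Actual critical path: G→V = 12+12 = 24 ⇒ 24 days.
A is off the critical path — its longest chain is 9 days, giving 15 of slack.
That remains the longest chain; total 24 days.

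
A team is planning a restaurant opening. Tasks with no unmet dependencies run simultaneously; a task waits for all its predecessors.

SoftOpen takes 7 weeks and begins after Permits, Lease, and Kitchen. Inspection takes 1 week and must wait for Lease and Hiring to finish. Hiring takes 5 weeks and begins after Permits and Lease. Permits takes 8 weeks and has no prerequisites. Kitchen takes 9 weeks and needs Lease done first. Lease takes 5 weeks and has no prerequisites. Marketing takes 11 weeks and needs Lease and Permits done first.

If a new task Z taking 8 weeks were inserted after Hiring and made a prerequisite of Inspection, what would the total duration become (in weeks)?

Originally the schedule takes 21 weeks.
With Z inserted, Inspection now waits for max(Lease, Hiring, Z).
New critical path: Permits→Hiring→Z→Inspection = 8+5+8+1 = 22 ⇒ 22 weeks.

22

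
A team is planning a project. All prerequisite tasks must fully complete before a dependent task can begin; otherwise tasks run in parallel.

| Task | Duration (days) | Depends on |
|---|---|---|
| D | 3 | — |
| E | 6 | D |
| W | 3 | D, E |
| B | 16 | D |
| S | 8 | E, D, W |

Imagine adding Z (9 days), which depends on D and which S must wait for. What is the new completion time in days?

20

Originally the plan takes 20 days.
With Z inserted, S now waits for max(E, D, W, Z).
New critical path: D→Z→S = 3+9+8 = 20 ⇒ 20 days.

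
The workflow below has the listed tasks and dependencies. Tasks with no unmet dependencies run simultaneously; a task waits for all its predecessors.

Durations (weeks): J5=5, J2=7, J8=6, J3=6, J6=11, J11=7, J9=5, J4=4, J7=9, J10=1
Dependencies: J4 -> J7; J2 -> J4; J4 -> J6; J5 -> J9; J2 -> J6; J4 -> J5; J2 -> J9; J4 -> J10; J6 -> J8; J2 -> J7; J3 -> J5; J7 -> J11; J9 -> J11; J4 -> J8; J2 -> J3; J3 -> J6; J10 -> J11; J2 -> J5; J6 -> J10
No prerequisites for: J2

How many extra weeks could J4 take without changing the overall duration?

2

J2→J3→J6→J10→J11 = 7+6+11+1+7 = 32 sets the makespan at 32 weeks.
J4 finishes as early as 11 and must finish by 13.
Slack of J4 = 9 − 7 = 2 weeks.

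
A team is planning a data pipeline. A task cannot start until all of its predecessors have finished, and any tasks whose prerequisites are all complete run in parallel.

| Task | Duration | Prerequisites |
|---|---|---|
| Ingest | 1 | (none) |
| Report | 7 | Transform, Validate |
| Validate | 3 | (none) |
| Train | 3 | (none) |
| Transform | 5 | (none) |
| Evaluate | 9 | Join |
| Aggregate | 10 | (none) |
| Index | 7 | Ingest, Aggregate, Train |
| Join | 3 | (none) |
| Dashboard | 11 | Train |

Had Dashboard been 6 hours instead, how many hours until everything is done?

17

Actual critical path: Aggregate→Index = 10+7 = 17 ⇒ 17 hours.
The longest path through Dashboard is only 14 hours, so Dashboard has float 3.
That remains the longest chain; total 17 hours.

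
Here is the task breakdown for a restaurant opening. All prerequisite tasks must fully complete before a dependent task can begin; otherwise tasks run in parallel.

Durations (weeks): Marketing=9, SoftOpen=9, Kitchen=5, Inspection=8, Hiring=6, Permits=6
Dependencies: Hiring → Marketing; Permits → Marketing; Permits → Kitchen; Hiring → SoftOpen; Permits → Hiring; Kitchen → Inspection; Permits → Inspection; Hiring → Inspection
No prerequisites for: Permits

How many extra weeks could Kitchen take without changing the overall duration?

2

Critical path: Permits→Hiring→Marketing = 6+6+9 = 21, so the finish is 21 weeks.
Kitchen finishes as early as 11 and must finish by 13.
So Kitchen can slip 13 − 11 = 2 weeks.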